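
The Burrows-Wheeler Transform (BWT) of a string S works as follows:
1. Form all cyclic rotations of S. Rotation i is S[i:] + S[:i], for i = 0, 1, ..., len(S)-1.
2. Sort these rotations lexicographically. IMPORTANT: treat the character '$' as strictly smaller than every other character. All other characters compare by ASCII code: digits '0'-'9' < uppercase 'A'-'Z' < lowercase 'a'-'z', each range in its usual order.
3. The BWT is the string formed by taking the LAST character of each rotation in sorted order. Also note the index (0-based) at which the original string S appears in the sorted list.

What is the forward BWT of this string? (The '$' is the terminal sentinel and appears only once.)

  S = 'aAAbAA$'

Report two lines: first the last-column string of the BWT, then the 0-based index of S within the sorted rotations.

All 7 rotations (rotation i = S[i:]+S[:i]):
  rot[0] = aAAbAA$
  rot[1] = AAbAA$a
  rot[2] = AbAA$aA
  rot[3] = bAA$aAA
  rot[4] = AA$aAAb
  rot[5] = A$aAAbA
  rot[6] = $aAAbAA
Sorted (with $ < everything):
  sorted[0] = $aAAbAA  (last char: 'A')
  sorted[1] = A$aAAbA  (last char: 'A')
  sorted[2] = AA$aAAb  (last char: 'b')
  sorted[3] = AAbAA$a  (last char: 'a')
  sorted[4] = AbAA$aA  (last char: 'A')
  sorted[5] = aAAbAA$  (last char: '$')
  sorted[6] = bAA$aAA  (last char: 'A')
Last column: AAbaA$A
Original string S is at sorted index 5

Answer: AAbaA$A
5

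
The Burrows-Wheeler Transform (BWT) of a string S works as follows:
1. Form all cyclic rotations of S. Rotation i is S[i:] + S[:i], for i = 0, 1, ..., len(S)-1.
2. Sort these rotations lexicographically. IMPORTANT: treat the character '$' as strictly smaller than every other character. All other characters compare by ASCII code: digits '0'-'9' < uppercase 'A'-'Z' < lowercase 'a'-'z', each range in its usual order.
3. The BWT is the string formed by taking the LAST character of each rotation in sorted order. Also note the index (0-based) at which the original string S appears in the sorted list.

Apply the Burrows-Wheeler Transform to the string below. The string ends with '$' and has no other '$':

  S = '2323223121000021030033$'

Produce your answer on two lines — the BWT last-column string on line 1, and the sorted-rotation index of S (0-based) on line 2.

Answer: 3100301022310323$302220
16

Derivation:
All 23 rotations (rotation i = S[i:]+S[:i]):
  rot[0] = 2323223121000021030033$
  rot[1] = 323223121000021030033$2
  rot[2] = 23223121000021030033$23
  rot[3] = 3223121000021030033$232
  rot[4] = 223121000021030033$2323
  rot[5] = 23121000021030033$23232
  rot[6] = 3121000021030033$232322
  rot[7] = 121000021030033$2323223
  rot[8] = 21000021030033$23232231
  rot[9] = 1000021030033$232322312
  rot[10] = 000021030033$2323223121
  rot[11] = 00021030033$23232231210
  rot[12] = 0021030033$232322312100
  rot[13] = 021030033$2323223121000
  rot[14] = 21030033$23232231210000
  rot[15] = 1030033$232322312100002
  rot[16] = 030033$2323223121000021
  rot[17] = 30033$23232231210000210
  rot[18] = 0033$232322312100002103
  rot[19] = 033$2323223121000021030
  rot[20] = 33$23232231210000210300
  rot[21] = 3$232322312100002103003
  rot[22] = $2323223121000021030033
Sorted (with $ < everything):
  sorted[0] = $2323223121000021030033  (last char: '3')
  sorted[1] = 000021030033$2323223121  (last char: '1')
  sorted[2] = 00021030033$23232231210  (last char: '0')
  sorted[3] = 0021030033$232322312100  (last char: '0')
  sorted[4] = 0033$232322312100002103  (last char: '3')
  sorted[5] = 021030033$2323223121000  (last char: '0')
  sorted[6] = 030033$2323223121000021  (last char: '1')
  sorted[7] = 033$2323223121000021030  (last char: '0')
  sorted[8] = 1000021030033$232322312  (last char: '2')
  sorted[9] = 1030033$232322312100002  (last char: '2')
  sorted[10] = 121000021030033$2323223  (last char: '3')
  sorted[11] = 21000021030033$23232231  (last char: '1')
  sorted[12] = 21030033$23232231210000  (last char: '0')
  sorted[13] = 223121000021030033$2323  (last char: '3')
  sorted[14] = 23121000021030033$23232  (last char: '2')
  sorted[15] = 23223121000021030033$23  (last char: '3')
  sorted[16] = 2323223121000021030033$  (last char: '$')
  sorted[17] = 3$232322312100002103003  (last char: '3')
  sorted[18] = 30033$23232231210000210  (last char: '0')
  sorted[19] = 3121000021030033$232322  (last char: '2')
  sorted[20] = 3223121000021030033$232  (last char: '2')
  sorted[21] = 323223121000021030033$2  (last char: '2')
  sorted[22] = 33$23232231210000210300  (last char: '0')
Last column: 3100301022310323$302220
Original string S is at sorted index 16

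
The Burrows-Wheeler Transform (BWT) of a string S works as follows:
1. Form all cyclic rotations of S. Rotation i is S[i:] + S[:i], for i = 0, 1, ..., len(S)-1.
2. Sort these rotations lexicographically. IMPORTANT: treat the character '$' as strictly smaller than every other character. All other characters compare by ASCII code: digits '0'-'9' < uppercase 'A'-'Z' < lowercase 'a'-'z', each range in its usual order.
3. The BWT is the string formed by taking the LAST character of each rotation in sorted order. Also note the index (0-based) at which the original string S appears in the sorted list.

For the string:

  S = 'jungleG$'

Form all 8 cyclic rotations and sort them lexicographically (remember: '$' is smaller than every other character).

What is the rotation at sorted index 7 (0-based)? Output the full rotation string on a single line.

All 8 rotations (rotation i = S[i:]+S[:i]):
  rot[0] = jungleG$
  rot[1] = ungleG$j
  rot[2] = ngleG$ju
  rot[3] = gleG$jun
  rot[4] = leG$jung
  rot[5] = eG$jungl
  rot[6] = G$jungle
  rot[7] = $jungleG
Sorted (with $ < everything):
  sorted[0] = $jungleG
  sorted[1] = G$jungle
  sorted[2] = eG$jungl
  sorted[3] = gleG$jun
  sorted[4] = jungleG$
  sorted[5] = leG$jung
  sorted[6] = ngleG$ju
  sorted[7] = ungleG$j
sorted[7] = ungleG$j

Answer: ungleG$j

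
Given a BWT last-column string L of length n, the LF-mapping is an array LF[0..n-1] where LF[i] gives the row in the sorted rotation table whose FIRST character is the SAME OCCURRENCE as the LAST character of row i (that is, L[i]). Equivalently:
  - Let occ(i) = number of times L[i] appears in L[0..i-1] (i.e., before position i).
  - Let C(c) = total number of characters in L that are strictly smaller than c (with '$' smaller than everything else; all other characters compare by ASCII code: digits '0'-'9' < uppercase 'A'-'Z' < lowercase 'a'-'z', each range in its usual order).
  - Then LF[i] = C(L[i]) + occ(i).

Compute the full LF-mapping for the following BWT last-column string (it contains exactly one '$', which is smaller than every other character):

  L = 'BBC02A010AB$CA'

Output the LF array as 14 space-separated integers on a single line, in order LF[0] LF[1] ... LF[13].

Char counts: '$':1, '0':3, '1':1, '2':1, 'A':3, 'B':3, 'C':2
C (first-col start): C('$')=0, C('0')=1, C('1')=4, C('2')=5, C('A')=6, C('B')=9, C('C')=12
L[0]='B': occ=0, LF[0]=C('B')+0=9+0=9
L[1]='B': occ=1, LF[1]=C('B')+1=9+1=10
L[2]='C': occ=0, LF[2]=C('C')+0=12+0=12
L[3]='0': occ=0, LF[3]=C('0')+0=1+0=1
L[4]='2': occ=0, LF[4]=C('2')+0=5+0=5
L[5]='A': occ=0, LF[5]=C('A')+0=6+0=6
L[6]='0': occ=1, LF[6]=C('0')+1=1+1=2
L[7]='1': occ=0, LF[7]=C('1')+0=4+0=4
L[8]='0': occ=2, LF[8]=C('0')+2=1+2=3
L[9]='A': occ=1, LF[9]=C('A')+1=6+1=7
L[10]='B': occ=2, LF[10]=C('B')+2=9+2=11
L[11]='$': occ=0, LF[11]=C('$')+0=0+0=0
L[12]='C': occ=1, LF[12]=C('C')+1=12+1=13
L[13]='A': occ=2, LF[13]=C('A')+2=6+2=8

Answer: 9 10 12 1 5 6 2 4 3 7 11 0 13 8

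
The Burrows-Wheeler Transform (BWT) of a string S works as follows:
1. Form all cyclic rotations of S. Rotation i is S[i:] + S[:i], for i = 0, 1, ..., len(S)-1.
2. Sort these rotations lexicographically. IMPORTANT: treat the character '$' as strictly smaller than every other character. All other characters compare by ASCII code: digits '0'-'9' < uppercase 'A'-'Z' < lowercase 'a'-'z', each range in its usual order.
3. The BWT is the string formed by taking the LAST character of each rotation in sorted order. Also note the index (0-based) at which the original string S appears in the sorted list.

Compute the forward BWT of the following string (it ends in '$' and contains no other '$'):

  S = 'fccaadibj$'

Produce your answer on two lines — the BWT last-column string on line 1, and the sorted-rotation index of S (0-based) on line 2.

All 10 rotations (rotation i = S[i:]+S[:i]):
  rot[0] = fccaadibj$
  rot[1] = ccaadibj$f
  rot[2] = caadibj$fc
  rot[3] = aadibj$fcc
  rot[4] = adibj$fcca
  rot[5] = dibj$fccaa
  rot[6] = ibj$fccaad
  rot[7] = bj$fccaadi
  rot[8] = j$fccaadib
  rot[9] = $fccaadibj
Sorted (with $ < everything):
  sorted[0] = $fccaadibj  (last char: 'j')
  sorted[1] = aadibj$fcc  (last char: 'c')
  sorted[2] = adibj$fcca  (last char: 'a')
  sorted[3] = bj$fccaadi  (last char: 'i')
  sorted[4] = caadibj$fc  (last char: 'c')
  sorted[5] = ccaadibj$f  (last char: 'f')
  sorted[6] = dibj$fccaa  (last char: 'a')
  sorted[7] = fccaadibj$  (last char: '$')
  sorted[8] = ibj$fccaad  (last char: 'd')
  sorted[9] = j$fccaadib  (last char: 'b')
Last column: jcaicfa$db
Original string S is at sorted index 7

Answer: jcaicfa$db
7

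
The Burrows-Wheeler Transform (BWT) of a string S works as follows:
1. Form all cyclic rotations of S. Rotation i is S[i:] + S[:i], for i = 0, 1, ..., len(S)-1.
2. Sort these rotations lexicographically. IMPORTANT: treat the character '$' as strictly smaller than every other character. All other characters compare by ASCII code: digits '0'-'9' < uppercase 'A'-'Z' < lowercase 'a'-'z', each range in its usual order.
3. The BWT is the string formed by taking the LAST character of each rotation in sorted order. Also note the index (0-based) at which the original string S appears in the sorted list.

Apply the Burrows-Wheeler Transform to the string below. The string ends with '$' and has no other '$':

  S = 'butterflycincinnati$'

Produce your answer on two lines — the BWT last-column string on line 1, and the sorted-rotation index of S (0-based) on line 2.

Answer: in$yntrtccfniietaubl
2

Derivation:
All 20 rotations (rotation i = S[i:]+S[:i]):
  rot[0] = butterflycincinnati$
  rot[1] = utterflycincinnati$b
  rot[2] = tterflycincinnati$bu
  rot[3] = terflycincinnati$but
  rot[4] = erflycincinnati$butt
  rot[5] = rflycincinnati$butte
  rot[6] = flycincinnati$butter
  rot[7] = lycincinnati$butterf
  rot[8] = ycincinnati$butterfl
  rot[9] = cincinnati$butterfly
  rot[10] = incinnati$butterflyc
  rot[11] = ncinnati$butterflyci
  rot[12] = cinnati$butterflycin
  rot[13] = innati$butterflycinc
  rot[14] = nnati$butterflycinci
  rot[15] = nati$butterflycincin
  rot[16] = ati$butterflycincinn
  rot[17] = ti$butterflycincinna
  rot[18] = i$butterflycincinnat
  rot[19] = $butterflycincinnati
Sorted (with $ < everything):
  sorted[0] = $butterflycincinnati  (last char: 'i')
  sorted[1] = ati$butterflycincinn  (last char: 'n')
  sorted[2] = butterflycincinnati$  (last char: '$')
  sorted[3] = cincinnati$butterfly  (last char: 'y')
  sorted[4] = cinnati$butterflycin  (last char: 'n')
  sorted[5] = erflycincinnati$butt  (last char: 't')
  sorted[6] = flycincinnati$butter  (last char: 'r')
  sorted[7] = i$butterflycincinnat  (last char: 't')
  sorted[8] = incinnati$butterflyc  (last char: 'c')
  sorted[9] = innati$butterflycinc  (last char: 'c')
  sorted[10] = lycincinnati$butterf  (last char: 'f')
  sorted[11] = nati$butterflycincin  (last char: 'n')
  sorted[12] = ncinnati$butterflyci  (last char: 'i')
  sorted[13] = nnati$butterflycinci  (last char: 'i')
  sorted[14] = rflycincinnati$butte  (last char: 'e')
  sorted[15] = terflycincinnati$but  (last char: 't')
  sorted[16] = ti$butterflycincinna  (last char: 'a')
  sorted[17] = tterflycincinnati$bu  (last char: 'u')
  sorted[18] = utterflycincinnati$b  (last char: 'b')
  sorted[19] = ycincinnati$butterfl  (last char: 'l')
Last column: in$yntrtccfniietaubl
Original string S is at sorted index 2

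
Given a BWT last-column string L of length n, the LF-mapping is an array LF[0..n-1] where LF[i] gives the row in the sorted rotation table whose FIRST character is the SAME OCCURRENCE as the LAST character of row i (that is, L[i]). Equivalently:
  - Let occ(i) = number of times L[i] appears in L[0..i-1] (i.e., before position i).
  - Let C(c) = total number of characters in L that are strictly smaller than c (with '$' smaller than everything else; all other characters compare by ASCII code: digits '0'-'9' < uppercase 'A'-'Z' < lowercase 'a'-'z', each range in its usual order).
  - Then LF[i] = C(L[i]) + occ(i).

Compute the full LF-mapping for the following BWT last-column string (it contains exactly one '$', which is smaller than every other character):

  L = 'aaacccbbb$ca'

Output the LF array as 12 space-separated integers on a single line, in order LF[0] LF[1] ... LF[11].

Answer: 1 2 3 8 9 10 5 6 7 0 11 4

Derivation:
Char counts: '$':1, 'a':4, 'b':3, 'c':4
C (first-col start): C('$')=0, C('a')=1, C('b')=5, C('c')=8
L[0]='a': occ=0, LF[0]=C('a')+0=1+0=1
L[1]='a': occ=1, LF[1]=C('a')+1=1+1=2
L[2]='a': occ=2, LF[2]=C('a')+2=1+2=3
L[3]='c': occ=0, LF[3]=C('c')+0=8+0=8
L[4]='c': occ=1, LF[4]=C('c')+1=8+1=9
L[5]='c': occ=2, LF[5]=C('c')+2=8+2=10
L[6]='b': occ=0, LF[6]=C('b')+0=5+0=5
L[7]='b': occ=1, LF[7]=C('b')+1=5+1=6
L[8]='b': occ=2, LF[8]=C('b')+2=5+2=7
L[9]='$': occ=0, LF[9]=C('$')+0=0+0=0
L[10]='c': occ=3, LF[10]=C('c')+3=8+3=11
L[11]='a': occ=3, LF[11]=C('a')+3=1+3=4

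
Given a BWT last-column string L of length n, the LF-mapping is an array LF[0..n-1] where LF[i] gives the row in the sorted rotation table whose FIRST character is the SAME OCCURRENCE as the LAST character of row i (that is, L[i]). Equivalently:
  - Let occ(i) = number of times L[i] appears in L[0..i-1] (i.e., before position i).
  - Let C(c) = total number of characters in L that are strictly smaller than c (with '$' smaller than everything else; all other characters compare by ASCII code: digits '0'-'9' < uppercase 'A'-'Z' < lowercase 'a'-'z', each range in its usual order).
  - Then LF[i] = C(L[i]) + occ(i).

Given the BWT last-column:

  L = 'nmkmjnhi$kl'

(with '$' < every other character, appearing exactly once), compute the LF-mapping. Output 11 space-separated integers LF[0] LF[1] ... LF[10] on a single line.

Answer: 9 7 4 8 3 10 1 2 0 5 6

Derivation:
Char counts: '$':1, 'h':1, 'i':1, 'j':1, 'k':2, 'l':1, 'm':2, 'n':2
C (first-col start): C('$')=0, C('h')=1, C('i')=2, C('j')=3, C('k')=4, C('l')=6, C('m')=7, C('n')=9
L[0]='n': occ=0, LF[0]=C('n')+0=9+0=9
L[1]='m': occ=0, LF[1]=C('m')+0=7+0=7
L[2]='k': occ=0, LF[2]=C('k')+0=4+0=4
L[3]='m': occ=1, LF[3]=C('m')+1=7+1=8
L[4]='j': occ=0, LF[4]=C('j')+0=3+0=3
L[5]='n': occ=1, LF[5]=C('n')+1=9+1=10
L[6]='h': occ=0, LF[6]=C('h')+0=1+0=1
L[7]='i': occ=0, LF[7]=C('i')+0=2+0=2
L[8]='$': occ=0, LF[8]=C('$')+0=0+0=0
L[9]='k': occ=1, LF[9]=C('k')+1=4+1=5
L[10]='l': occ=0, LF[10]=C('l')+0=6+0=6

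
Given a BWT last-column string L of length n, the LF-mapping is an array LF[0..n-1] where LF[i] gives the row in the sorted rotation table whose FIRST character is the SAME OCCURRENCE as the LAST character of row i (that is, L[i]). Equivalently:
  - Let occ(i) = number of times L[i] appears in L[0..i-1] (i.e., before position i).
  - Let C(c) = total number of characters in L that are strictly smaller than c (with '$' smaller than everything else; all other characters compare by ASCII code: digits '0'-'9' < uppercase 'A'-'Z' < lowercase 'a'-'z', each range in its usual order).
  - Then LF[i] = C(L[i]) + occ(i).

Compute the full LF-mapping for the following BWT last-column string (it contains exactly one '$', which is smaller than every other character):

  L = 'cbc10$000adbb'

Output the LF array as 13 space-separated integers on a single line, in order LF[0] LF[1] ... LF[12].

Answer: 10 7 11 5 1 0 2 3 4 6 12 8 9

Derivation:
Char counts: '$':1, '0':4, '1':1, 'a':1, 'b':3, 'c':2, 'd':1
C (first-col start): C('$')=0, C('0')=1, C('1')=5, C('a')=6, C('b')=7, C('c')=10, C('d')=12
L[0]='c': occ=0, LF[0]=C('c')+0=10+0=10
L[1]='b': occ=0, LF[1]=C('b')+0=7+0=7
L[2]='c': occ=1, LF[2]=C('c')+1=10+1=11
L[3]='1': occ=0, LF[3]=C('1')+0=5+0=5
L[4]='0': occ=0, LF[4]=C('0')+0=1+0=1
L[5]='$': occ=0, LF[5]=C('$')+0=0+0=0
L[6]='0': occ=1, LF[6]=C('0')+1=1+1=2
L[7]='0': occ=2, LF[7]=C('0')+2=1+2=3
L[8]='0': occ=3, LF[8]=C('0')+3=1+3=4
L[9]='a': occ=0, LF[9]=C('a')+0=6+0=6
L[10]='d': occ=0, LF[10]=C('d')+0=12+0=12
L[11]='b': occ=1, LF[11]=C('b')+1=7+1=8
L[12]='b': occ=2, LF[12]=C('b')+2=7+2=9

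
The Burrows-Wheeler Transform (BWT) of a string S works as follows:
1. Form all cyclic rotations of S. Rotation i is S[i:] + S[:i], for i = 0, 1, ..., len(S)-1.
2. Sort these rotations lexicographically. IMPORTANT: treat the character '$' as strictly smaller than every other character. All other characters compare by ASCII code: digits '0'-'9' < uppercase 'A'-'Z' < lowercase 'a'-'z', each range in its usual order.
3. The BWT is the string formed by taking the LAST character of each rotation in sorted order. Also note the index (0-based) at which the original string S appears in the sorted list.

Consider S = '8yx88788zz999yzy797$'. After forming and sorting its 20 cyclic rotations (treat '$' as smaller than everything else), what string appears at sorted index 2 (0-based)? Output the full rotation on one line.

All 20 rotations (rotation i = S[i:]+S[:i]):
  rot[0] = 8yx88788zz999yzy797$
  rot[1] = yx88788zz999yzy797$8
  rot[2] = x88788zz999yzy797$8y
  rot[3] = 88788zz999yzy797$8yx
  rot[4] = 8788zz999yzy797$8yx8
  rot[5] = 788zz999yzy797$8yx88
  rot[6] = 88zz999yzy797$8yx887
  rot[7] = 8zz999yzy797$8yx8878
  rot[8] = zz999yzy797$8yx88788
  rot[9] = z999yzy797$8yx88788z
  rot[10] = 999yzy797$8yx88788zz
  rot[11] = 99yzy797$8yx88788zz9
  rot[12] = 9yzy797$8yx88788zz99
  rot[13] = yzy797$8yx88788zz999
  rot[14] = zy797$8yx88788zz999y
  rot[15] = y797$8yx88788zz999yz
  rot[16] = 797$8yx88788zz999yzy
  rot[17] = 97$8yx88788zz999yzy7
  rot[18] = 7$8yx88788zz999yzy79
  rot[19] = $8yx88788zz999yzy797
Sorted (with $ < everything):
  sorted[0] = $8yx88788zz999yzy797
  sorted[1] = 7$8yx88788zz999yzy79
  sorted[2] = 788zz999yzy797$8yx88
  sorted[3] = 797$8yx88788zz999yzy
  sorted[4] = 8788zz999yzy797$8yx8
  sorted[5] = 88788zz999yzy797$8yx
  sorted[6] = 88zz999yzy797$8yx887
  sorted[7] = 8yx88788zz999yzy797$
  sorted[8] = 8zz999yzy797$8yx8878
  sorted[9] = 97$8yx88788zz999yzy7
  sorted[10] = 999yzy797$8yx88788zz
  sorted[11] = 99yzy797$8yx88788zz9
  sorted[12] = 9yzy797$8yx88788zz99
  sorted[13] = x88788zz999yzy797$8y
  sorted[14] = y797$8yx88788zz999yz
  sorted[15] = yx88788zz999yzy797$8
  sorted[16] = yzy797$8yx88788zz999
  sorted[17] = z999yzy797$8yx88788z
  sorted[18] = zy797$8yx88788zz999y
  sorted[19] = zz999yzy797$8yx88788
sorted[2] = 788zz999yzy797$8yx88

Answer: 788zz999yzy797$8yx88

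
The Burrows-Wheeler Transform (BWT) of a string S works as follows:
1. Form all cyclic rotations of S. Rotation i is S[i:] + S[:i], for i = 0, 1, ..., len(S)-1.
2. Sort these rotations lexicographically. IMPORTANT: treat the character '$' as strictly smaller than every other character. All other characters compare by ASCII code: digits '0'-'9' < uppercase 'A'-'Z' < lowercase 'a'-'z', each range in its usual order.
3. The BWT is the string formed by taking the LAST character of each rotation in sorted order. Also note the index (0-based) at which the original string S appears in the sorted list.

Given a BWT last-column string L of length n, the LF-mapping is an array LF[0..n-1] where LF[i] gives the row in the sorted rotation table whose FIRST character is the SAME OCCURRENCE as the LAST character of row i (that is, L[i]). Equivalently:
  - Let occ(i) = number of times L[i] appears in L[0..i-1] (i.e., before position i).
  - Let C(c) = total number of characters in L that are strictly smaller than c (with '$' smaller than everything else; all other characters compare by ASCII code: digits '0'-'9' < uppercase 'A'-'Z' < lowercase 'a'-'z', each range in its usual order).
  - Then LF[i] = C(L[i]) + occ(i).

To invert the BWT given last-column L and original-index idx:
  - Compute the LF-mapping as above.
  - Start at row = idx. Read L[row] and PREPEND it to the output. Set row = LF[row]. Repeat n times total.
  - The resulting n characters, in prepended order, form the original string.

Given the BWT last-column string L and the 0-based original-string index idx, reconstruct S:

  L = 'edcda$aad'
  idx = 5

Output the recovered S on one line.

Answer: dacadade$

Derivation:
LF mapping: 8 5 4 6 1 0 2 3 7
Walk LF starting at row 5, prepending L[row]:
  step 1: row=5, L[5]='$', prepend. Next row=LF[5]=0
  step 2: row=0, L[0]='e', prepend. Next row=LF[0]=8
  step 3: row=8, L[8]='d', prepend. Next row=LF[8]=7
  step 4: row=7, L[7]='a', prepend. Next row=LF[7]=3
  step 5: row=3, L[3]='d', prepend. Next row=LF[3]=6
  step 6: row=6, L[6]='a', prepend. Next row=LF[6]=2
  step 7: row=2, L[2]='c', prepend. Next row=LF[2]=4
  step 8: row=4, L[4]='a', prepend. Next row=LF[4]=1
  step 9: row=1, L[1]='d', prepend. Next row=LF[1]=5
Reversed output: dacadade$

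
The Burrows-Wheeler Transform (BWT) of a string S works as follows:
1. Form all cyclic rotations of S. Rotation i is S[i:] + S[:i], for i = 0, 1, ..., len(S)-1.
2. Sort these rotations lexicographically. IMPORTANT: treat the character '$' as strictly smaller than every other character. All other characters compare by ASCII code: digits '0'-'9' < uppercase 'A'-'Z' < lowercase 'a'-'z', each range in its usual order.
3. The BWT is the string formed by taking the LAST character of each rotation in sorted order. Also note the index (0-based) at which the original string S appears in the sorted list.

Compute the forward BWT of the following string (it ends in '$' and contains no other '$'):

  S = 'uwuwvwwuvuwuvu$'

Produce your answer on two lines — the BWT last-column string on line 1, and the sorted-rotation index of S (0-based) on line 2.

All 15 rotations (rotation i = S[i:]+S[:i]):
  rot[0] = uwuwvwwuvuwuvu$
  rot[1] = wuwvwwuvuwuvu$u
  rot[2] = uwvwwuvuwuvu$uw
  rot[3] = wvwwuvuwuvu$uwu
  rot[4] = vwwuvuwuvu$uwuw
  rot[5] = wwuvuwuvu$uwuwv
  rot[6] = wuvuwuvu$uwuwvw
  rot[7] = uvuwuvu$uwuwvww
  rot[8] = vuwuvu$uwuwvwwu
  rot[9] = uwuvu$uwuwvwwuv
  rot[10] = wuvu$uwuwvwwuvu
  rot[11] = uvu$uwuwvwwuvuw
  rot[12] = vu$uwuwvwwuvuwu
  rot[13] = u$uwuwvwwuvuwuv
  rot[14] = $uwuwvwwuvuwuvu
Sorted (with $ < everything):
  sorted[0] = $uwuwvwwuvuwuvu  (last char: 'u')
  sorted[1] = u$uwuwvwwuvuwuv  (last char: 'v')
  sorted[2] = uvu$uwuwvwwuvuw  (last char: 'w')
  sorted[3] = uvuwuvu$uwuwvww  (last char: 'w')
  sorted[4] = uwuvu$uwuwvwwuv  (last char: 'v')
  sorted[5] = uwuwvwwuvuwuvu$  (last char: '$')
  sorted[6] = uwvwwuvuwuvu$uw  (last char: 'w')
  sorted[7] = vu$uwuwvwwuvuwu  (last char: 'u')
  sorted[8] = vuwuvu$uwuwvwwu  (last char: 'u')
  sorted[9] = vwwuvuwuvu$uwuw  (last char: 'w')
  sorted[10] = wuvu$uwuwvwwuvu  (last char: 'u')
  sorted[11] = wuvuwuvu$uwuwvw  (last char: 'w')
  sorted[12] = wuwvwwuvuwuvu$u  (last char: 'u')
  sorted[13] = wvwwuvuwuvu$uwu  (last char: 'u')
  sorted[14] = wwuvuwuvu$uwuwv  (last char: 'v')
Last column: uvwwv$wuuwuwuuv
Original string S is at sorted index 5

Answer: uvwwv$wuuwuwuuv
5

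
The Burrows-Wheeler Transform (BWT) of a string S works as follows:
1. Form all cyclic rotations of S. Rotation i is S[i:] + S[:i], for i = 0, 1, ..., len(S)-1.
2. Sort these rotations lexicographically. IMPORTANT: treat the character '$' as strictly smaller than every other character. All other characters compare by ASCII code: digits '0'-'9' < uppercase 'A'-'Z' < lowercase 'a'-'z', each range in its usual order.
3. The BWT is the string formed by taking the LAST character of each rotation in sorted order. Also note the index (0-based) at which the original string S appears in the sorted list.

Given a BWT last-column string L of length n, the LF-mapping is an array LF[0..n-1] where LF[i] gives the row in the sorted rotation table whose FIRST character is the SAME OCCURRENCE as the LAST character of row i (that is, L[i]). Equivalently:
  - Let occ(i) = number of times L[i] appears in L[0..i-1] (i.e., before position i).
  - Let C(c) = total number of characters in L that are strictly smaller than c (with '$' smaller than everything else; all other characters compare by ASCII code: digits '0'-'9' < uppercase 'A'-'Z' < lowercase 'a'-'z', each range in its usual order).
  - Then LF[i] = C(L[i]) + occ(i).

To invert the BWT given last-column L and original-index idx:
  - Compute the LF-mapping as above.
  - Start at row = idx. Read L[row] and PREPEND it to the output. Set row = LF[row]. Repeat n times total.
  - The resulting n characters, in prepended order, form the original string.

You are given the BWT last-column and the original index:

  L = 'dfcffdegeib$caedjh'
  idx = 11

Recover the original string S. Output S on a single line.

LF mapping: 5 11 3 12 13 6 8 14 9 16 2 0 4 1 10 7 17 15
Walk LF starting at row 11, prepending L[row]:
  step 1: row=11, L[11]='$', prepend. Next row=LF[11]=0
  step 2: row=0, L[0]='d', prepend. Next row=LF[0]=5
  step 3: row=5, L[5]='d', prepend. Next row=LF[5]=6
  step 4: row=6, L[6]='e', prepend. Next row=LF[6]=8
  step 5: row=8, L[8]='e', prepend. Next row=LF[8]=9
  step 6: row=9, L[9]='i', prepend. Next row=LF[9]=16
  step 7: row=16, L[16]='j', prepend. Next row=LF[16]=17
  step 8: row=17, L[17]='h', prepend. Next row=LF[17]=15
  step 9: row=15, L[15]='d', prepend. Next row=LF[15]=7
  step 10: row=7, L[7]='g', prepend. Next row=LF[7]=14
  step 11: row=14, L[14]='e', prepend. Next row=LF[14]=10
  step 12: row=10, L[10]='b', prepend. Next row=LF[10]=2
  step 13: row=2, L[2]='c', prepend. Next row=LF[2]=3
  step 14: row=3, L[3]='f', prepend. Next row=LF[3]=12
  step 15: row=12, L[12]='c', prepend. Next row=LF[12]=4
  step 16: row=4, L[4]='f', prepend. Next row=LF[4]=13
  step 17: row=13, L[13]='a', prepend. Next row=LF[13]=1
  step 18: row=1, L[1]='f', prepend. Next row=LF[1]=11
Reversed output: fafcfcbegdhjieedd$

Answer: fafcfcbegdhjieedd$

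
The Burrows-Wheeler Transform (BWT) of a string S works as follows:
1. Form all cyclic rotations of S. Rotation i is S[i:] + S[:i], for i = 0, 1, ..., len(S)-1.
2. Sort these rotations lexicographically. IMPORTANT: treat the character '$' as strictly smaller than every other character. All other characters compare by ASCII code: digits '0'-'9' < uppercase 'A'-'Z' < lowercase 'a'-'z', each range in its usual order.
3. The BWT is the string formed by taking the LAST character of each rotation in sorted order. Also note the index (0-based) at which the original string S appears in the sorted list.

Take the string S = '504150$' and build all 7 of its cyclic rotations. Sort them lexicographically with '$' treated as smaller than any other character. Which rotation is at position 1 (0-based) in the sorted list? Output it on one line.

All 7 rotations (rotation i = S[i:]+S[:i]):
  rot[0] = 504150$
  rot[1] = 04150$5
  rot[2] = 4150$50
  rot[3] = 150$504
  rot[4] = 50$5041
  rot[5] = 0$50415
  rot[6] = $504150
Sorted (with $ < everything):
  sorted[0] = $504150
  sorted[1] = 0$50415
  sorted[2] = 04150$5
  sorted[3] = 150$504
  sorted[4] = 4150$50
  sorted[5] = 50$5041
  sorted[6] = 504150$
sorted[1] = 0$50415

Answer: 0$50415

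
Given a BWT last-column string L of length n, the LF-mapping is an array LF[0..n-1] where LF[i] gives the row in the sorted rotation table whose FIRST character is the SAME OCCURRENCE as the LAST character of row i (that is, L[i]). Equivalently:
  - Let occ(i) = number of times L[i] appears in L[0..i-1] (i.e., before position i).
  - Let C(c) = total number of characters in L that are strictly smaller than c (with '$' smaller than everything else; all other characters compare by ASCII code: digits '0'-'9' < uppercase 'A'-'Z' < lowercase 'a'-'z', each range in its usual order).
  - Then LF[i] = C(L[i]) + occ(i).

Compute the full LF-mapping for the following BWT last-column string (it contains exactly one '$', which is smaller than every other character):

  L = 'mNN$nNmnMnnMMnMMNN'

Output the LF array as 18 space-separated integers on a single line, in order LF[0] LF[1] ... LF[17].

Char counts: '$':1, 'M':5, 'N':5, 'm':2, 'n':5
C (first-col start): C('$')=0, C('M')=1, C('N')=6, C('m')=11, C('n')=13
L[0]='m': occ=0, LF[0]=C('m')+0=11+0=11
L[1]='N': occ=0, LF[1]=C('N')+0=6+0=6
L[2]='N': occ=1, LF[2]=C('N')+1=6+1=7
L[3]='$': occ=0, LF[3]=C('$')+0=0+0=0
L[4]='n': occ=0, LF[4]=C('n')+0=13+0=13
L[5]='N': occ=2, LF[5]=C('N')+2=6+2=8
L[6]='m': occ=1, LF[6]=C('m')+1=11+1=12
L[7]='n': occ=1, LF[7]=C('n')+1=13+1=14
L[8]='M': occ=0, LF[8]=C('M')+0=1+0=1
L[9]='n': occ=2, LF[9]=C('n')+2=13+2=15
L[10]='n': occ=3, LF[10]=C('n')+3=13+3=16
L[11]='M': occ=1, LF[11]=C('M')+1=1+1=2
L[12]='M': occ=2, LF[12]=C('M')+2=1+2=3
L[13]='n': occ=4, LF[13]=C('n')+4=13+4=17
L[14]='M': occ=3, LF[14]=C('M')+3=1+3=4
L[15]='M': occ=4, LF[15]=C('M')+4=1+4=5
L[16]='N': occ=3, LF[16]=C('N')+3=6+3=9
L[17]='N': occ=4, LF[17]=C('N')+4=6+4=10

Answer: 11 6 7 0 13 8 12 14 1 15 16 2 3 17 4 5 9 10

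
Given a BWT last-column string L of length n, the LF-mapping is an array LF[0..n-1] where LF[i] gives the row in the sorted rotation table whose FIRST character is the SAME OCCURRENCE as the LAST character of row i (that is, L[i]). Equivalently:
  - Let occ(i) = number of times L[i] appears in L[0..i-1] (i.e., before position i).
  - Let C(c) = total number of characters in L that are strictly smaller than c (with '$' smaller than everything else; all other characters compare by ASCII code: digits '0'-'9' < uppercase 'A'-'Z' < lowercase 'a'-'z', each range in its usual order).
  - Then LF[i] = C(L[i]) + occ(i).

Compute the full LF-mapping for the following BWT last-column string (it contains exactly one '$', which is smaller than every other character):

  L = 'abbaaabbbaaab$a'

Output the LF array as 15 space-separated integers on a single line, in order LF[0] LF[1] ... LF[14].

Char counts: '$':1, 'a':8, 'b':6
C (first-col start): C('$')=0, C('a')=1, C('b')=9
L[0]='a': occ=0, LF[0]=C('a')+0=1+0=1
L[1]='b': occ=0, LF[1]=C('b')+0=9+0=9
L[2]='b': occ=1, LF[2]=C('b')+1=9+1=10
L[3]='a': occ=1, LF[3]=C('a')+1=1+1=2
L[4]='a': occ=2, LF[4]=C('a')+2=1+2=3
L[5]='a': occ=3, LF[5]=C('a')+3=1+3=4
L[6]='b': occ=2, LF[6]=C('b')+2=9+2=11
L[7]='b': occ=3, LF[7]=C('b')+3=9+3=12
L[8]='b': occ=4, LF[8]=C('b')+4=9+4=13
L[9]='a': occ=4, LF[9]=C('a')+4=1+4=5
L[10]='a': occ=5, LF[10]=C('a')+5=1+5=6
L[11]='a': occ=6, LF[11]=C('a')+6=1+6=7
L[12]='b': occ=5, LF[12]=C('b')+5=9+5=14
L[13]='$': occ=0, LF[13]=C('$')+0=0+0=0
L[14]='a': occ=7, LF[14]=C('a')+7=1+7=8

Answer: 1 9 10 2 3 4 11 12 13 5 6 7 14 0 8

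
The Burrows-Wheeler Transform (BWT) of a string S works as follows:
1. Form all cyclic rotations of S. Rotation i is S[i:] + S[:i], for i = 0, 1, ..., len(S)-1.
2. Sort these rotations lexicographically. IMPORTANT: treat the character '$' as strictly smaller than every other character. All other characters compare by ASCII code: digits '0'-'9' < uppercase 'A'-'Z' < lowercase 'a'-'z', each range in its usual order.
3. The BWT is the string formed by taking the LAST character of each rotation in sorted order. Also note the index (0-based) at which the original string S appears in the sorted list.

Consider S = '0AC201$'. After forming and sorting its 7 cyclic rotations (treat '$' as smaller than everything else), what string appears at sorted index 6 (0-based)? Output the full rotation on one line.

Answer: C201$0A

Derivation:
All 7 rotations (rotation i = S[i:]+S[:i]):
  rot[0] = 0AC201$
  rot[1] = AC201$0
  rot[2] = C201$0A
  rot[3] = 201$0AC
  rot[4] = 01$0AC2
  rot[5] = 1$0AC20
  rot[6] = $0AC201
Sorted (with $ < everything):
  sorted[0] = $0AC201
  sorted[1] = 01$0AC2
  sorted[2] = 0AC201$
  sorted[3] = 1$0AC20
  sorted[4] = 201$0AC
  sorted[5] = AC201$0
  sorted[6] = C201$0A
sorted[6] = C201$0A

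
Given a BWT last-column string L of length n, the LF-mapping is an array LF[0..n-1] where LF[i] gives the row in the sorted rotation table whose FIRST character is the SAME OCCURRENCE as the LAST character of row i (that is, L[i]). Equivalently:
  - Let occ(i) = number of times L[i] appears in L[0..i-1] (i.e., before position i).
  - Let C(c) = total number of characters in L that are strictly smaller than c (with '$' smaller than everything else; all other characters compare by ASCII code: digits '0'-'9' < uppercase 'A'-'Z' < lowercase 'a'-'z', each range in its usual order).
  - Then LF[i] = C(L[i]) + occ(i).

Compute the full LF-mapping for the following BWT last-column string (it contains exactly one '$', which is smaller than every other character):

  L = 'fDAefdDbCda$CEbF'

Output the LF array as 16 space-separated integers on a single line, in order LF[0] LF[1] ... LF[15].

Answer: 14 4 1 13 15 11 5 9 2 12 8 0 3 6 10 7

Derivation:
Char counts: '$':1, 'A':1, 'C':2, 'D':2, 'E':1, 'F':1, 'a':1, 'b':2, 'd':2, 'e':1, 'f':2
C (first-col start): C('$')=0, C('A')=1, C('C')=2, C('D')=4, C('E')=6, C('F')=7, C('a')=8, C('b')=9, C('d')=11, C('e')=13, C('f')=14
L[0]='f': occ=0, LF[0]=C('f')+0=14+0=14
L[1]='D': occ=0, LF[1]=C('D')+0=4+0=4
L[2]='A': occ=0, LF[2]=C('A')+0=1+0=1
L[3]='e': occ=0, LF[3]=C('e')+0=13+0=13
L[4]='f': occ=1, LF[4]=C('f')+1=14+1=15
L[5]='d': occ=0, LF[5]=C('d')+0=11+0=11
L[6]='D': occ=1, LF[6]=C('D')+1=4+1=5
L[7]='b': occ=0, LF[7]=C('b')+0=9+0=9
L[8]='C': occ=0, LF[8]=C('C')+0=2+0=2
L[9]='d': occ=1, LF[9]=C('d')+1=11+1=12
L[10]='a': occ=0, LF[10]=C('a')+0=8+0=8
L[11]='$': occ=0, LF[11]=C('$')+0=0+0=0
L[12]='C': occ=1, LF[12]=C('C')+1=2+1=3
L[13]='E': occ=0, LF[13]=C('E')+0=6+0=6
L[14]='b': occ=1, LF[14]=C('b')+1=9+1=10
L[15]='F': occ=0, LF[15]=C('F')+0=7+0=7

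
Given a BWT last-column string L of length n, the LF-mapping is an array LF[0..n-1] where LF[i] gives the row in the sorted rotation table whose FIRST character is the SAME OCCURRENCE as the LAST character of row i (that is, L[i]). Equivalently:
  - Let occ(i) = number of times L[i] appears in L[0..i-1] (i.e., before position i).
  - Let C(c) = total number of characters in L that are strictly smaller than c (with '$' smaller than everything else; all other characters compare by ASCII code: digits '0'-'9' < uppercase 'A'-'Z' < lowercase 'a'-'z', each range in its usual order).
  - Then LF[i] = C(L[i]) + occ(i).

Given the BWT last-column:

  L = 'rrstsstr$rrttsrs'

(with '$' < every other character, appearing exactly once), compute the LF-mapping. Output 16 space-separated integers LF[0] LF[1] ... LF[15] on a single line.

Answer: 1 2 7 12 8 9 13 3 0 4 5 14 15 10 6 11

Derivation:
Char counts: '$':1, 'r':6, 's':5, 't':4
C (first-col start): C('$')=0, C('r')=1, C('s')=7, C('t')=12
L[0]='r': occ=0, LF[0]=C('r')+0=1+0=1
L[1]='r': occ=1, LF[1]=C('r')+1=1+1=2
L[2]='s': occ=0, LF[2]=C('s')+0=7+0=7
L[3]='t': occ=0, LF[3]=C('t')+0=12+0=12
L[4]='s': occ=1, LF[4]=C('s')+1=7+1=8
L[5]='s': occ=2, LF[5]=C('s')+2=7+2=9
L[6]='t': occ=1, LF[6]=C('t')+1=12+1=13
L[7]='r': occ=2, LF[7]=C('r')+2=1+2=3
L[8]='$': occ=0, LF[8]=C('$')+0=0+0=0
L[9]='r': occ=3, LF[9]=C('r')+3=1+3=4
L[10]='r': occ=4, LF[10]=C('r')+4=1+4=5
L[11]='t': occ=2, LF[11]=C('t')+2=12+2=14
L[12]='t': occ=3, LF[12]=C('t')+3=12+3=15
L[13]='s': occ=3, LF[13]=C('s')+3=7+3=10
L[14]='r': occ=5, LF[14]=C('r')+5=1+5=6
L[15]='s': occ=4, LF[15]=C('s')+4=7+4=11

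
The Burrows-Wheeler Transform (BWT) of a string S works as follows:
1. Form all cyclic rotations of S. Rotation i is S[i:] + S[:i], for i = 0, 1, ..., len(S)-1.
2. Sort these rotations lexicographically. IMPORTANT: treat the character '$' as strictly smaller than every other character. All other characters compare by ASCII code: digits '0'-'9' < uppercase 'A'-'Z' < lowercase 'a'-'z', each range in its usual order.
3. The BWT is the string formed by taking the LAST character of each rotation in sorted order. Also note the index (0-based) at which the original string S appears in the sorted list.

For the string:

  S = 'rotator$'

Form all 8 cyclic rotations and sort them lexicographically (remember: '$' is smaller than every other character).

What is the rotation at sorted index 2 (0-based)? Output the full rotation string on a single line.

All 8 rotations (rotation i = S[i:]+S[:i]):
  rot[0] = rotator$
  rot[1] = otator$r
  rot[2] = tator$ro
  rot[3] = ator$rot
  rot[4] = tor$rota
  rot[5] = or$rotat
  rot[6] = r$rotato
  rot[7] = $rotator
Sorted (with $ < everything):
  sorted[0] = $rotator
  sorted[1] = ator$rot
  sorted[2] = or$rotat
  sorted[3] = otator$r
  sorted[4] = r$rotato
  sorted[5] = rotator$
  sorted[6] = tator$ro
  sorted[7] = tor$rota
sorted[2] = or$rotat

Answer: or$rotat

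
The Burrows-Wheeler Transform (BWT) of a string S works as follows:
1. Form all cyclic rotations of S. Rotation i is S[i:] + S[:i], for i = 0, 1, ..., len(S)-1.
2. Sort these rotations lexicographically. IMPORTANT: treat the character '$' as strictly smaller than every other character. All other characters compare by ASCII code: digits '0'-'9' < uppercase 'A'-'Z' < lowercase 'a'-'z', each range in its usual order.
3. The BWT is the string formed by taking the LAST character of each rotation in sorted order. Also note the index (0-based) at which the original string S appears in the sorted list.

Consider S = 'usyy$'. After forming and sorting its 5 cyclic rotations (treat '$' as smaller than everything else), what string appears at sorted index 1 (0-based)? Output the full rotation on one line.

All 5 rotations (rotation i = S[i:]+S[:i]):
  rot[0] = usyy$
  rot[1] = syy$u
  rot[2] = yy$us
  rot[3] = y$usy
  rot[4] = $usyy
Sorted (with $ < everything):
  sorted[0] = $usyy
  sorted[1] = syy$u
  sorted[2] = usyy$
  sorted[3] = y$usy
  sorted[4] = yy$us
sorted[1] = syy$u

Answer: syy$u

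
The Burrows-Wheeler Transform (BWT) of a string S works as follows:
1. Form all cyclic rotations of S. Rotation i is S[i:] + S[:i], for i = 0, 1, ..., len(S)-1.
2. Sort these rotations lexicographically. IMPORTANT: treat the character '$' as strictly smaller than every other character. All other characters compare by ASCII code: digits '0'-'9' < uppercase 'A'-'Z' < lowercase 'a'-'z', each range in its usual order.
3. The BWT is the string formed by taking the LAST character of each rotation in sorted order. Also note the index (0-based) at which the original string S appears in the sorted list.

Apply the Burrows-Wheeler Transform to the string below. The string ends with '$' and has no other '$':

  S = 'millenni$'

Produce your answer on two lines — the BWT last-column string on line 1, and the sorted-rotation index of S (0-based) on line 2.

All 9 rotations (rotation i = S[i:]+S[:i]):
  rot[0] = millenni$
  rot[1] = illenni$m
  rot[2] = llenni$mi
  rot[3] = lenni$mil
  rot[4] = enni$mill
  rot[5] = nni$mille
  rot[6] = ni$millen
  rot[7] = i$millenn
  rot[8] = $millenni
Sorted (with $ < everything):
  sorted[0] = $millenni  (last char: 'i')
  sorted[1] = enni$mill  (last char: 'l')
  sorted[2] = i$millenn  (last char: 'n')
  sorted[3] = illenni$m  (last char: 'm')
  sorted[4] = lenni$mil  (last char: 'l')
  sorted[5] = llenni$mi  (last char: 'i')
  sorted[6] = millenni$  (last char: '$')
  sorted[7] = ni$millen  (last char: 'n')
  sorted[8] = nni$mille  (last char: 'e')
Last column: ilnmli$ne
Original string S is at sorted index 6

Answer: ilnmli$ne
6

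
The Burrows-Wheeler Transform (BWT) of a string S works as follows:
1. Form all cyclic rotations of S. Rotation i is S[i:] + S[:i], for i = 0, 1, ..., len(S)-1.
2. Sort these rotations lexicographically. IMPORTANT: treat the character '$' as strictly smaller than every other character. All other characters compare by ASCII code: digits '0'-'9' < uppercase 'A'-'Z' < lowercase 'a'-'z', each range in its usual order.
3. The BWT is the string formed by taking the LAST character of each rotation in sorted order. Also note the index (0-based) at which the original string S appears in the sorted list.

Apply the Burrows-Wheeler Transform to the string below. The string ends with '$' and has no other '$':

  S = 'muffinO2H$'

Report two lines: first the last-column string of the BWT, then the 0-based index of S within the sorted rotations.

Answer: HO2nuff$im
7

Derivation:
All 10 rotations (rotation i = S[i:]+S[:i]):
  rot[0] = muffinO2H$
  rot[1] = uffinO2H$m
  rot[2] = ffinO2H$mu
  rot[3] = finO2H$muf
  rot[4] = inO2H$muff
  rot[5] = nO2H$muffi
  rot[6] = O2H$muffin
  rot[7] = 2H$muffinO
  rot[8] = H$muffinO2
  rot[9] = $muffinO2H
Sorted (with $ < everything):
  sorted[0] = $muffinO2H  (last char: 'H')
  sorted[1] = 2H$muffinO  (last char: 'O')
  sorted[2] = H$muffinO2  (last char: '2')
  sorted[3] = O2H$muffin  (last char: 'n')
  sorted[4] = ffinO2H$mu  (last char: 'u')
  sorted[5] = finO2H$muf  (last char: 'f')
  sorted[6] = inO2H$muff  (last char: 'f')
  sorted[7] = muffinO2H$  (last char: '$')
  sorted[8] = nO2H$muffi  (last char: 'i')
  sorted[9] = uffinO2H$m  (last char: 'm')
Last column: HO2nuff$im
Original string S is at sorted index 7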